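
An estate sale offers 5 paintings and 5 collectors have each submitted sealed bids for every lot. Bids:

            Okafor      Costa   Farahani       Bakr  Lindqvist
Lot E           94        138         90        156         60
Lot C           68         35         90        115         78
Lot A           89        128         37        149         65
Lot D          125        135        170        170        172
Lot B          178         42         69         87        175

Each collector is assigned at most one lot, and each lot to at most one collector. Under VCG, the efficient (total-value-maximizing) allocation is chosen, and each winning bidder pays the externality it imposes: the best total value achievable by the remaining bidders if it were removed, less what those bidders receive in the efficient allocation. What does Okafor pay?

Okafor pays $83.

Efficient allocation: Okafor→Lot B ($178), Costa→Lot E ($138), Farahani→Lot C ($90), Bakr→Lot A ($149), Lindqvist→Lot D ($172); total welfare W = $727.
Okafor receives Lot B at value $178, so the others get W − 178 = $549.
Without Okafor: best allocation of the remaining 4 bidders over all 5 lots is Costa→Lot E ($138), Farahani→Lot D ($170), Bakr→Lot A ($149), Lindqvist→Lot B ($175), total $632.
VCG payment = (others' best without Okafor) − (others' welfare with Okafor) = 632 − 549 = $83.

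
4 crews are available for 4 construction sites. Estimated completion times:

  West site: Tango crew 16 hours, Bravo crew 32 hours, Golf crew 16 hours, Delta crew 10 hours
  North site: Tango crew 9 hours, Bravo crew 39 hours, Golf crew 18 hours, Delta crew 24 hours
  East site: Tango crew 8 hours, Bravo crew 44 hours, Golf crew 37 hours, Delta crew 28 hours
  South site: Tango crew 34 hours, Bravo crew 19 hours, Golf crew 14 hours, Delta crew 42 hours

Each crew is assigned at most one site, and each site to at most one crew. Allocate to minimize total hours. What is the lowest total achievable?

Optimal: Tango crew→East site (8 hours), Bravo crew→South site (19 hours), Golf crew→North site (18 hours), Delta crew→West site (10 hours) — total 8+19+18+10 = 55 hours.
Row-greedy (each crew in turn takes its cheapest remaining site) gives 67 hours, worse by 12.
No other one-to-one assignment undercuts 55 hours.

Min total: 55 hours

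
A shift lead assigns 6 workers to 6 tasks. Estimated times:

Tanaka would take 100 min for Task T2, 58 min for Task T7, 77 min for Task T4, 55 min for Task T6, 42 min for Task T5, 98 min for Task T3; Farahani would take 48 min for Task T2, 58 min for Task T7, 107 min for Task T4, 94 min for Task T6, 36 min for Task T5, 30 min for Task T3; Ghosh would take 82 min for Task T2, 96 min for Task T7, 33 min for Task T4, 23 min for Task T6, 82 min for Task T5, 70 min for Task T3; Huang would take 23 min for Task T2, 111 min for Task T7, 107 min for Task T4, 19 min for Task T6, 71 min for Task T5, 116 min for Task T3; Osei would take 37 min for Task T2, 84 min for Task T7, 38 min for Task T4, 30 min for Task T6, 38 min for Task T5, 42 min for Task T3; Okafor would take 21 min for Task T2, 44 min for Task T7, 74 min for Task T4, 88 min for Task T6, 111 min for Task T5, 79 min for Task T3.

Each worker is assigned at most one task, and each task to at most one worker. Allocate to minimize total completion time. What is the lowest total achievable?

Min total: 199 min

Optimal: Tanaka→Task T7 (58 min), Farahani→Task T3 (30 min), Ghosh→Task T4 (33 min), Huang→Task T6 (19 min), Osei→Task T5 (38 min), Okafor→Task T2 (21 min) — total 58+30+33+19+38+21 = 199 min.
Column-greedy (each task in turn goes to its cheapest remaining worker) gives 209 min, worse by 10.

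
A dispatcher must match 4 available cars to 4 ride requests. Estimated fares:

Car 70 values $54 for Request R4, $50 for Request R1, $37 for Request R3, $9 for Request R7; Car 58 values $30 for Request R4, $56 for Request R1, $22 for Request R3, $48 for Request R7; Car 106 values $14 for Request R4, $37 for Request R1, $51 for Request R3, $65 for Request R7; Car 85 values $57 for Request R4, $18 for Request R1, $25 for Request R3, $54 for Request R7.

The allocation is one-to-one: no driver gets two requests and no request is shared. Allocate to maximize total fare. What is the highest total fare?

Max total: $215

Treat this as an assignment problem: match each driver to one request.
Optimal: Car 70→Request R4 ($54), Car 58→Request R1 ($56), Car 106→Request R3 ($51), Car 85→Request R7 ($54) — total 54+56+51+54 = $215.
Row-greedy (each driver in turn takes its best remaining request) gives $200, worse by 15.
Swapping Car 85↔Car 106 (Car 85→Request R3 $25, Car 106→Request R7 $65) loses 15.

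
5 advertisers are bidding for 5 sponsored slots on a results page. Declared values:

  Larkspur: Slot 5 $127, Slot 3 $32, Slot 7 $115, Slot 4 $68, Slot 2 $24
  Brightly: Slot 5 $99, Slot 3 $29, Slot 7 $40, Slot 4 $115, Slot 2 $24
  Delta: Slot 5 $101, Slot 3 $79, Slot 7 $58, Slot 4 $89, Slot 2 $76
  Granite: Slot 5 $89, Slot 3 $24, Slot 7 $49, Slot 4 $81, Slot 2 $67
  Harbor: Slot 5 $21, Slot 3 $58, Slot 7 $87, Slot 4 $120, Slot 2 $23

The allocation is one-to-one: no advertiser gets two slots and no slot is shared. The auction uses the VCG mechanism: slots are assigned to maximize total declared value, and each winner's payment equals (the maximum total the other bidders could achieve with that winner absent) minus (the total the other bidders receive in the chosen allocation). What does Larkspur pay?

Efficient allocation: Larkspur→Slot 7 ($115), Brightly→Slot 5 ($99), Delta→Slot 3 ($79), Granite→Slot 2 ($67), Harbor→Slot 4 ($120); total welfare W = $480.
Larkspur receives Slot 7 at value $115, so the others get W − 115 = $365.
Without Larkspur: best allocation of the remaining 4 bidders over all 5 slots is Brightly→Slot 4 ($115), Delta→Slot 5 ($101), Granite→Slot 2 ($67), Harbor→Slot 7 ($87), total $370.
VCG payment = (others' best without Larkspur) − (others' welfare with Larkspur) = 370 − 365 = $5.

Larkspur pays $5.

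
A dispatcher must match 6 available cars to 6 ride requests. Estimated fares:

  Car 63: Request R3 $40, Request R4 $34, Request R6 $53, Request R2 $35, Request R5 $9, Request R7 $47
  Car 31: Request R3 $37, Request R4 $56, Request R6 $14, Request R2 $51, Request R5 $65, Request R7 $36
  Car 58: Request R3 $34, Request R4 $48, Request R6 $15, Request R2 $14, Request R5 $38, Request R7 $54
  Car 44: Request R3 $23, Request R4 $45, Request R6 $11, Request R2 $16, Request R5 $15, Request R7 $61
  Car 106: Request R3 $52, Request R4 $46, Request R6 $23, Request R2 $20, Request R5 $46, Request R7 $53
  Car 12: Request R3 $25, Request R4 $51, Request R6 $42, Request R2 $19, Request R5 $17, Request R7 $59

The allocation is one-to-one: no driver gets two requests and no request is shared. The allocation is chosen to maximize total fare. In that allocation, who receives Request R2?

This is a one-to-one assignment (maximum-weight bipartite matching).
Optimal: Car 63→Request R6 ($53), Car 31→Request R2 ($51), Car 58→Request R5 ($38), Car 44→Request R7 ($61), Car 106→Request R3 ($52), Car 12→Request R4 ($51) — total 53+51+38+61+52+51 = $306.
Next-best assignment: Car 63→Request R2, Car 31→Request R5, Car 58→Request R4, Car 44→Request R7, Car 106→Request R3, Car 12→Request R6 = $303.
Swapping Car 31↔Car 106 (Car 31→Request R3 $37, Car 106→Request R2 $20) loses 46.
Checked against all permutations: $306 is optimal.
Car 31's own top request is Request R5 ($65), but forcing Car 31→Request R5 and reassigning the rest optimally gives only $303 — worse by 3.

Car 31 receives Request R2.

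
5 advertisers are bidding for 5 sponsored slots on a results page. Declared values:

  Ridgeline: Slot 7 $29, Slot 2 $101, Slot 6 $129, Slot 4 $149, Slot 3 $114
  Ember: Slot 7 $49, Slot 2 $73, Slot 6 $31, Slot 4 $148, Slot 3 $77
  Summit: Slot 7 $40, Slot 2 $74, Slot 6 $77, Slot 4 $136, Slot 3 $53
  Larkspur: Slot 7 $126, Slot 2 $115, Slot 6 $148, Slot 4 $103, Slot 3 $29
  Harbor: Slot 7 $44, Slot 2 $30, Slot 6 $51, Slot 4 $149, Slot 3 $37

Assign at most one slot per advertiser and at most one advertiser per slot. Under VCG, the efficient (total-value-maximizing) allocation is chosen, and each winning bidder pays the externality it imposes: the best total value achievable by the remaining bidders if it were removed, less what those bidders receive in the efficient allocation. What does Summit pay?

Summit pays $3.

Efficient allocation: Ridgeline→Slot 6 ($129), Ember→Slot 3 ($77), Summit→Slot 2 ($74), Larkspur→Slot 7 ($126), Harbor→Slot 4 ($149); total welfare W = $555.
Summit receives Slot 2 at value $74, so the others get W − 74 = $481.
Without Summit: best allocation of the remaining 4 bidders over all 5 slots is Ridgeline→Slot 3 ($114), Ember→Slot 2 ($73), Larkspur→Slot 6 ($148), Harbor→Slot 4 ($149), total $484.
VCG payment = (others' best without Summit) − (others' welfare with Summit) = 484 − 481 = $3.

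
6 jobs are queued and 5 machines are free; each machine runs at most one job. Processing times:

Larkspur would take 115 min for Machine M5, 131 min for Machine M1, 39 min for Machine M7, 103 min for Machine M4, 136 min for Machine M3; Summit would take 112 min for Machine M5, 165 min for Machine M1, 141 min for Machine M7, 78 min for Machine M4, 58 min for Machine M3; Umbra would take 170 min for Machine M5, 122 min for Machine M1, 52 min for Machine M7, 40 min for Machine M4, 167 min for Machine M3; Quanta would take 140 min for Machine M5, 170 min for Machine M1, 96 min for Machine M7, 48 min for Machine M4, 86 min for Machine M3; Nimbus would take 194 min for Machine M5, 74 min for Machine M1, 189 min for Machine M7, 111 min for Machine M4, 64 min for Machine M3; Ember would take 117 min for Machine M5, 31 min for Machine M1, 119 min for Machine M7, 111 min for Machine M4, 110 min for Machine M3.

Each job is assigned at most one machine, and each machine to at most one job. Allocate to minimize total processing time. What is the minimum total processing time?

Min total: 286 min

This is a one-to-one assignment (minimum-cost bipartite matching).
Optimal: Summit→Machine M5 (112 min), Ember→Machine M1 (31 min), Larkspur→Machine M7 (39 min), Umbra→Machine M4 (40 min), Nimbus→Machine M3 (64 min) — total 112+31+39+40+64 = 286 min.
Every other assignment is strictly worse.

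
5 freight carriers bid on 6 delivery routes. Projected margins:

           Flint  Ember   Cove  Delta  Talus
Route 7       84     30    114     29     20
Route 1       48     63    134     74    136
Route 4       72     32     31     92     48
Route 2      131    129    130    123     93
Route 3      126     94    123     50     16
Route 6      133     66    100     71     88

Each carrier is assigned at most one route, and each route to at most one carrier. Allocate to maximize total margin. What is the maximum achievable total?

Optimal: Flint→Route 6 ($133k), Ember→Route 2 ($129k), Cove→Route 3 ($123k), Delta→Route 4 ($92k), Talus→Route 1 ($136k) — total 133+129+123+92+136 = $613k.
Row-greedy (each carrier in turn takes its best remaining route) gives $508k, worse by 105.

Max total: $613k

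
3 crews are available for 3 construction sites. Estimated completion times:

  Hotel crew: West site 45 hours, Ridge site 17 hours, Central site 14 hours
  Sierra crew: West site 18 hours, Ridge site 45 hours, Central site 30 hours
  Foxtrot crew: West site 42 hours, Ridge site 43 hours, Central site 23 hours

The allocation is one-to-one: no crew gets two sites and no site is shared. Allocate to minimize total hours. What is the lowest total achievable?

This is the linear assignment problem.
Optimal: Hotel crew→Ridge site (17 hours), Sierra crew→West site (18 hours), Foxtrot crew→Central site (23 hours) — total 17+18+23 = 58 hours.
Row-greedy (each crew in turn takes its cheapest remaining site) gives 75 hours, worse by 17.
Next-best assignment: Hotel crew→Central site, Sierra crew→West site, Foxtrot crew→Ridge site = 75 hours.
Swapping Foxtrot crew↔Sierra crew (Foxtrot crew→West site 42 hours, Sierra crew→Central site 30 hours) adds 31.
Every other assignment is strictly worse.

Minimum total: 58 hours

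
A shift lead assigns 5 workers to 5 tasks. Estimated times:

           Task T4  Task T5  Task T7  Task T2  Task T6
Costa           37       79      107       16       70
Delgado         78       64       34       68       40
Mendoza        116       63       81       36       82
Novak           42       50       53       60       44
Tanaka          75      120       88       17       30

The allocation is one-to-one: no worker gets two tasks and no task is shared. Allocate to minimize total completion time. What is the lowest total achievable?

Min total: 185 min

Optimal: Costa→Task T2 (16 min), Delgado→Task T7 (34 min), Mendoza→Task T5 (63 min), Novak→Task T4 (42 min), Tanaka→Task T6 (30 min) — total 16+34+63+42+30 = 185 min.
Column-greedy (each task in turn goes to its cheapest remaining worker) gives 220 min, worse by 35.
Next-best assignment: Costa→Task T4, Delgado→Task T7, Mendoza→Task T2, Novak→Task T5, Tanaka→Task T6 = 187 min.
Checked against all permutations: 185 min is optimal.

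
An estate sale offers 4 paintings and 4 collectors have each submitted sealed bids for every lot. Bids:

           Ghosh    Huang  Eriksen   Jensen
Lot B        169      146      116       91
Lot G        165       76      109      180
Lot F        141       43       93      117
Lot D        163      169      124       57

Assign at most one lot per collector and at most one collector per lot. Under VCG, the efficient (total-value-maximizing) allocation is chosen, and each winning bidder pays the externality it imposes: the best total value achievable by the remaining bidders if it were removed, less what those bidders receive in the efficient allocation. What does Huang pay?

Efficient allocation: Ghosh→Lot B ($169), Huang→Lot D ($169), Eriksen→Lot F ($93), Jensen→Lot G ($180); total welfare W = $611.
Huang receives Lot D at value $169, so the others get W − 169 = $442.
Without Huang: best allocation of the remaining 3 bidders over all 4 lots is Ghosh→Lot B ($169), Eriksen→Lot D ($124), Jensen→Lot G ($180), total $473.
VCG payment = (others' best without Huang) − (others' welfare with Huang) = 473 − 442 = $31.

Huang pays $31.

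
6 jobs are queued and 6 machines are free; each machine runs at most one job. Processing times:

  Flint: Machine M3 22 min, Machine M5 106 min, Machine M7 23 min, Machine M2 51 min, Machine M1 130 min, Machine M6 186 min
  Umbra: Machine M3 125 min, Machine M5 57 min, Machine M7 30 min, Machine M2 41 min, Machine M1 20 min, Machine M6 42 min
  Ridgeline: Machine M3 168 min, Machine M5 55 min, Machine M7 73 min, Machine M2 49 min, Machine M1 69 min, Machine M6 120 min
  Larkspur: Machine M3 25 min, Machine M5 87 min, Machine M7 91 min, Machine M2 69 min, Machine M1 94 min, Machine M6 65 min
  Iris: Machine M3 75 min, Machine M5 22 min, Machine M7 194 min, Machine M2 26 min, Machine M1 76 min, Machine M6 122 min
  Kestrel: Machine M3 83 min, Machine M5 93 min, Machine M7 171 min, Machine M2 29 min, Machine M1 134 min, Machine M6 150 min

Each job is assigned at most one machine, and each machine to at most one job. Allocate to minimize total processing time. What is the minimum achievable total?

Minimum total: 210 min

This is a one-to-one assignment (minimum-cost bipartite matching).
Optimal: Flint→Machine M7 (23 min), Umbra→Machine M6 (42 min), Ridgeline→Machine M1 (69 min), Larkspur→Machine M3 (25 min), Iris→Machine M5 (22 min), Kestrel→Machine M2 (29 min) — total 23+42+69+25+22+29 = 210 min.
Row-greedy (each job in turn takes its cheapest remaining machine) gives 349 min, worse by 139.
Next-best assignment: Flint→Machine M3, Umbra→Machine M1, Ridgeline→Machine M7, Larkspur→Machine M6, Iris→Machine M5, Kestrel→Machine M2 = 231 min.
Swapping Iris↔Umbra (Iris→Machine M6 122 min, Umbra→Machine M5 57 min) adds 115.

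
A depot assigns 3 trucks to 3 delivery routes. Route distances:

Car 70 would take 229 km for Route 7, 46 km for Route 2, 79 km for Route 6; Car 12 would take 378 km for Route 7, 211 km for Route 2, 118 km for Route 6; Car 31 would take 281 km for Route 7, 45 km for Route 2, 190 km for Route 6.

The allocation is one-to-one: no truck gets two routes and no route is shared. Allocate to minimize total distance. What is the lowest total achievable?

This is a one-to-one assignment (minimum-cost bipartite matching).
Optimal: Car 70→Route 7 (229 km), Car 12→Route 6 (118 km), Car 31→Route 2 (45 km) — total 229+118+45 = 392 km.
Row-greedy (each truck in turn takes its cheapest remaining route) gives 445 km, worse by 53.
Swapping Car 31↔Car 12 (Car 31→Route 6 190 km, Car 12→Route 2 211 km) adds 238.

Minimum total: 392 km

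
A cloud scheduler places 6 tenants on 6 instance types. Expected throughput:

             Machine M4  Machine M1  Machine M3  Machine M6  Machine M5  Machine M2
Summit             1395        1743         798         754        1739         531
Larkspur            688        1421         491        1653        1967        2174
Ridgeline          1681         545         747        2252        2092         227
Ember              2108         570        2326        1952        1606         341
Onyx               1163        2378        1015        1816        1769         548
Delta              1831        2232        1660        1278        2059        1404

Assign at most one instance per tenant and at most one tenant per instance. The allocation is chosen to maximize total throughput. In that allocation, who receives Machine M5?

Summit receives Machine M5.

Optimal: Summit→Machine M5 (1739 ops/s), Larkspur→Machine M2 (2174 ops/s), Ridgeline→Machine M6 (2252 ops/s), Ember→Machine M3 (2326 ops/s), Onyx→Machine M1 (2378 ops/s), Delta→Machine M4 (1831 ops/s) — total 1739+2174+2252+2326+2378+1831 = 12700 ops/s.
Max-entry greedy (repeatedly take the single best remaining cell) gives 12584 ops/s, worse by 116.
Summit's own top instance is Machine M1 (1743 ops/s), but forcing Summit→Machine M1 and reassigning the rest optimally gives only 12095 ops/s — worse by 605.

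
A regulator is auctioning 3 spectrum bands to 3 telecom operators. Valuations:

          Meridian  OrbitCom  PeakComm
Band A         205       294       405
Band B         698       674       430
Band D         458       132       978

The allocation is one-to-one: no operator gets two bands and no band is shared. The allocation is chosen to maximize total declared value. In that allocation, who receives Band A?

This is the linear assignment problem.
Optimal: Meridian→Band B ($698M), OrbitCom→Band A ($294M), PeakComm→Band D ($978M) — total 698+294+978 = $1970M.
Column-greedy (each band in turn goes to its best remaining operator) gives $1235M, worse by 735.
Swapping Meridian↔PeakComm (Meridian→Band D $458M, PeakComm→Band B $430M) loses 788.
Checked against all permutations: $1970M is optimal.
OrbitCom's own top band is Band B ($674M), but forcing OrbitCom→Band B and reassigning the rest optimally gives only $1857M — worse by 113.

OrbitCom receives Band A.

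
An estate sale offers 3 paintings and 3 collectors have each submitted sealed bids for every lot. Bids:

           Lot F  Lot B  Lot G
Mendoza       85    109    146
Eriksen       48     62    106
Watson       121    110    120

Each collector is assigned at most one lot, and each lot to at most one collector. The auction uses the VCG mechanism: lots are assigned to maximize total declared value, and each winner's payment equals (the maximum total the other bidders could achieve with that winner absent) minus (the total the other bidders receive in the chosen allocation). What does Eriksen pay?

Efficient allocation: Mendoza→Lot B ($109), Eriksen→Lot G ($106), Watson→Lot F ($121); total welfare W = $336.
Eriksen receives Lot G at value $106, so the others get W − 106 = $230.
Without Eriksen: best allocation of the remaining 2 bidders over all 3 lots is Mendoza→Lot G ($146), Watson→Lot F ($121), total $267.
VCG payment = (others' best without Eriksen) − (others' welfare with Eriksen) = 267 − 230 = $37.

Eriksen pays $37.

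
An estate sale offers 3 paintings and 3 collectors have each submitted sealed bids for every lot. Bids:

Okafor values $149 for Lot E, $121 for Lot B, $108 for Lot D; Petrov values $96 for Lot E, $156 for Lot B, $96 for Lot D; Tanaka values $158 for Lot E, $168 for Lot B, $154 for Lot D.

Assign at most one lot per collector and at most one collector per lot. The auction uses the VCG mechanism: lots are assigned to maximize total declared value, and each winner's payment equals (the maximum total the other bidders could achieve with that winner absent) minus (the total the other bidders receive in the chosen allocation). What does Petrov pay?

Efficient allocation: Okafor→Lot E ($149), Petrov→Lot B ($156), Tanaka→Lot D ($154); total welfare W = $459.
Petrov receives Lot B at value $156, so the others get W − 156 = $303.
Without Petrov: best allocation of the remaining 2 bidders over all 3 lots is Okafor→Lot E ($149), Tanaka→Lot B ($168), total $317.
VCG payment = (others' best without Petrov) − (others' welfare with Petrov) = 317 − 303 = $14.

Petrov pays $14.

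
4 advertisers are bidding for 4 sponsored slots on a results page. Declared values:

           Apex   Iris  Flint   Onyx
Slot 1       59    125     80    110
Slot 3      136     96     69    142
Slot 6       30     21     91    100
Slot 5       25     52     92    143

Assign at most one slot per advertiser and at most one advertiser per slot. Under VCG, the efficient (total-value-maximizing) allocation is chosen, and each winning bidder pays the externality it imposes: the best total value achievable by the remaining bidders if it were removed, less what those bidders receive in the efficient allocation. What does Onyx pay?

Efficient allocation: Apex→Slot 3 ($136), Iris→Slot 1 ($125), Flint→Slot 6 ($91), Onyx→Slot 5 ($143); total welfare W = $495.
Onyx receives Slot 5 at value $143, so the others get W − 143 = $352.
Without Onyx: best allocation of the remaining 3 bidders over all 4 slots is Apex→Slot 3 ($136), Iris→Slot 1 ($125), Flint→Slot 5 ($92), total $353.
VCG payment = (others' best without Onyx) − (others' welfare with Onyx) = 353 − 352 = $1.

Onyx pays $1.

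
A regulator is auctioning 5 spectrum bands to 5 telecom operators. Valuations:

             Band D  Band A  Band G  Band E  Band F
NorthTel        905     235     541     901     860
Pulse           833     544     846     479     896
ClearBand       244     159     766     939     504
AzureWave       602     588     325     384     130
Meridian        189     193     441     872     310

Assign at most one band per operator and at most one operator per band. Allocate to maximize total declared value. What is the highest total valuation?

Optimal: NorthTel→Band D ($905M), Pulse→Band F ($896M), ClearBand→Band G ($766M), AzureWave→Band A ($588M), Meridian→Band E ($872M) — total 905+896+766+588+872 = $4027M.
Max-entry greedy (repeatedly take the single best remaining cell) gives $3769M, worse by 258.
Next-best assignment: NorthTel→Band F, Pulse→Band D, ClearBand→Band G, AzureWave→Band A, Meridian→Band E = $3919M.
Checked against all permutations: $4027M is optimal.

Maximum total: $4027M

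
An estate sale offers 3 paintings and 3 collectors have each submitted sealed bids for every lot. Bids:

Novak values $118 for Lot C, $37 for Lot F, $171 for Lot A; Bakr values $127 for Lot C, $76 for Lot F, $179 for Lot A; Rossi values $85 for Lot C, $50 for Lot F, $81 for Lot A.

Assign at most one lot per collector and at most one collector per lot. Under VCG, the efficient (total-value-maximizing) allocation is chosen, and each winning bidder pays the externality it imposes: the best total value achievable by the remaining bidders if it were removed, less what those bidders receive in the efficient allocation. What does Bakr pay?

Efficient allocation: Novak→Lot A ($171), Bakr→Lot C ($127), Rossi→Lot F ($50); total welfare W = $348.
Bakr receives Lot C at value $127, so the others get W − 127 = $221.
Without Bakr: best allocation of the remaining 2 bidders over all 3 lots is Novak→Lot A ($171), Rossi→Lot C ($85), total $256.
VCG payment = (others' best without Bakr) − (others' welfare with Bakr) = 256 − 221 = $35.

Bakr pays $35.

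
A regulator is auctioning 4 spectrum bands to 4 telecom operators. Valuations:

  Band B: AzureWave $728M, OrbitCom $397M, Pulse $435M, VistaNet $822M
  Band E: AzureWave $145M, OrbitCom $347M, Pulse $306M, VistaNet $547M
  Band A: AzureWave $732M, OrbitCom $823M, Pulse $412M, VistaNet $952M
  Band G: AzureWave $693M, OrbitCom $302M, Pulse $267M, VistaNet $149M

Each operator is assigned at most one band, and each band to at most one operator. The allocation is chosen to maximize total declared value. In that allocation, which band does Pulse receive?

Optimal: AzureWave→Band G ($693M), OrbitCom→Band A ($823M), Pulse→Band E ($306M), VistaNet→Band B ($822M) — total 693+823+306+822 = $2644M.
Row-greedy (each operator in turn takes its best remaining band) gives $1584M, worse by 1060.
Pulse's own top band is Band B ($435M), but forcing Pulse→Band B and reassigning the rest optimally gives only $2498M — worse by 146.

Pulse receives Band E.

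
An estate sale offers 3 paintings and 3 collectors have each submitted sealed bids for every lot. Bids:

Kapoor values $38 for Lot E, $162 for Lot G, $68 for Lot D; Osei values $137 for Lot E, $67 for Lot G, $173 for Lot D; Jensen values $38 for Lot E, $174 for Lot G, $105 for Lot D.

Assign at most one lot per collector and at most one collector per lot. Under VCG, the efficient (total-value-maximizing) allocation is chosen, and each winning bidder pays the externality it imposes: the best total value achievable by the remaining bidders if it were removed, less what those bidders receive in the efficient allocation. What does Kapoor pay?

Kapoor pays $105.

Efficient allocation: Kapoor→Lot G ($162), Osei→Lot E ($137), Jensen→Lot D ($105); total welfare W = $404.
Kapoor receives Lot G at value $162, so the others get W − 162 = $242.
Without Kapoor: best allocation of the remaining 2 bidders over all 3 lots is Osei→Lot D ($173), Jensen→Lot G ($174), total $347.
VCG payment = (others' best without Kapoor) − (others' welfare with Kapoor) = 347 − 242 = $105.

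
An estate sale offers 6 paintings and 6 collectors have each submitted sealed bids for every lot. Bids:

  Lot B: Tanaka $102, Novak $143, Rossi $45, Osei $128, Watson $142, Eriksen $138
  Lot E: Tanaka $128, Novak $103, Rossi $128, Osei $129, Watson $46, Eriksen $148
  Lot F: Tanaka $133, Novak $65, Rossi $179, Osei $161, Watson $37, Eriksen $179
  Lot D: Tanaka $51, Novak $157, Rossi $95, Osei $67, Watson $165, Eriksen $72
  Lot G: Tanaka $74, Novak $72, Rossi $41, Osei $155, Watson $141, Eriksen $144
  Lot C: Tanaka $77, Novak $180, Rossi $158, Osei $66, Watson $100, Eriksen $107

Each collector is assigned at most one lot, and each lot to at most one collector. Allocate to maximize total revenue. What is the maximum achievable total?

Optimal: Tanaka→Lot E ($128), Novak→Lot C ($180), Rossi→Lot F ($179), Osei→Lot G ($155), Watson→Lot D ($165), Eriksen→Lot B ($138) — total 128+180+179+155+165+138 = $945.
Column-greedy (each lot in turn goes to its best remaining collector) gives $867, worse by 78.
Every other assignment is strictly worse.

Max total: $945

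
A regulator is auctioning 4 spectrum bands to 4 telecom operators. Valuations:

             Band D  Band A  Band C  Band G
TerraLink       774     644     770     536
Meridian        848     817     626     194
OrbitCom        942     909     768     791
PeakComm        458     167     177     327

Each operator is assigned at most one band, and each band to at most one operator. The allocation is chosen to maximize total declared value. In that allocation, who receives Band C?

Optimal: TerraLink→Band C ($770M), Meridian→Band A ($817M), OrbitCom→Band D ($942M), PeakComm→Band G ($327M) — total 770+817+942+327 = $2856M.
Row-greedy (each operator in turn takes its best remaining band) gives $2559M, worse by 297.
Swapping TerraLink↔OrbitCom (TerraLink→Band D $774M, OrbitCom→Band C $768M) loses 170.
TerraLink's own top band is Band D ($774M), but forcing TerraLink→Band D and reassigning the rest optimally gives only $2686M — worse by 170.

TerraLink receives Band C.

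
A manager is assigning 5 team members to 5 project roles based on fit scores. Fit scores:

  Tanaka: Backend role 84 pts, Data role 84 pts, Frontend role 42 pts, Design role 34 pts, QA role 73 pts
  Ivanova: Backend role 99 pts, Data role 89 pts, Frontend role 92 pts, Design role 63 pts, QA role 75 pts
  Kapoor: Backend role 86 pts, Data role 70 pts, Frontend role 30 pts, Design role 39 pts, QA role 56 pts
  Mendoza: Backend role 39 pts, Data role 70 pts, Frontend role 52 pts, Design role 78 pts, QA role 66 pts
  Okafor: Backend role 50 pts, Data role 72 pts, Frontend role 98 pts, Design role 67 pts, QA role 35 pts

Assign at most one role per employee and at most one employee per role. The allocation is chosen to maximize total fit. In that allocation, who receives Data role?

Optimal: Tanaka→QA role (73 pts), Ivanova→Data role (89 pts), Kapoor→Backend role (86 pts), Mendoza→Design role (78 pts), Okafor→Frontend role (98 pts) — total 73+89+86+78+98 = 424 pts.
Column-greedy (each role in turn goes to its best remaining employee) gives 415 pts, worse by 9.
Next-best assignment: Tanaka→Data role, Ivanova→QA role, Kapoor→Backend role, Mendoza→Design role, Okafor→Frontend role = 421 pts.
No other one-to-one assignment exceeds 424 pts.
Ivanova's own top role is Backend role (99 pts), but forcing Ivanova→Backend role and reassigning the rest optimally gives only 418 pts — worse by 6.

Ivanova receives Data role.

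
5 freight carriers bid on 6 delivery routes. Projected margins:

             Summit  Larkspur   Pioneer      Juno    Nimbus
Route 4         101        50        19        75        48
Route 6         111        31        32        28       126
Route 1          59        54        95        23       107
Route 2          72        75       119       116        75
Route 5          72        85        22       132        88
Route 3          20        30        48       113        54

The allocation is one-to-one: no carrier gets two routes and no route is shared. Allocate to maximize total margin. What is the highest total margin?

Maximum total: $544k

Optimal: Summit→Route 4 ($101k), Larkspur→Route 5 ($85k), Pioneer→Route 2 ($119k), Juno→Route 3 ($113k), Nimbus→Route 6 ($126k) — total 101+85+119+113+126 = $544k.
Row-greedy (each carrier in turn takes its best remaining route) gives $535k, worse by 9.
Next-best assignment: Summit→Route 6, Larkspur→Route 5, Pioneer→Route 2, Juno→Route 3, Nimbus→Route 1 = $535k.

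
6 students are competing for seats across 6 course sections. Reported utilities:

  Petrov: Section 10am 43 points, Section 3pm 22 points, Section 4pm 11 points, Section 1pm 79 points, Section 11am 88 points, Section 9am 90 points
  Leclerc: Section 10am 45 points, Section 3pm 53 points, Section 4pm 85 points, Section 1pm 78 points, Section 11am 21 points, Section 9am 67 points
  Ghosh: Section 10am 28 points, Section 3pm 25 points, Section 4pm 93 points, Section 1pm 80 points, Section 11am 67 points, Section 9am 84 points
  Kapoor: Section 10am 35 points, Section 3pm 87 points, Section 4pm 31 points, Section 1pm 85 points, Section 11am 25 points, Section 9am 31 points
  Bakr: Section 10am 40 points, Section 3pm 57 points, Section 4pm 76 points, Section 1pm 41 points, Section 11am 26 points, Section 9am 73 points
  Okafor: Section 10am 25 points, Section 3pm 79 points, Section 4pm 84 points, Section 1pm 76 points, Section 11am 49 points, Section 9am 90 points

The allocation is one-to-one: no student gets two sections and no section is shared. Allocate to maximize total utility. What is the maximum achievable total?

This is a one-to-one assignment (maximum-weight bipartite matching).
Optimal: Petrov→Section 11am (88 points), Leclerc→Section 1pm (78 points), Ghosh→Section 4pm (93 points), Kapoor→Section 3pm (87 points), Bakr→Section 10am (40 points), Okafor→Section 9am (90 points) — total 88+78+93+87+40+90 = 476 points.
Max-entry greedy (repeatedly take the single best remaining cell) gives 437 points, worse by 39.

Max total: 476 points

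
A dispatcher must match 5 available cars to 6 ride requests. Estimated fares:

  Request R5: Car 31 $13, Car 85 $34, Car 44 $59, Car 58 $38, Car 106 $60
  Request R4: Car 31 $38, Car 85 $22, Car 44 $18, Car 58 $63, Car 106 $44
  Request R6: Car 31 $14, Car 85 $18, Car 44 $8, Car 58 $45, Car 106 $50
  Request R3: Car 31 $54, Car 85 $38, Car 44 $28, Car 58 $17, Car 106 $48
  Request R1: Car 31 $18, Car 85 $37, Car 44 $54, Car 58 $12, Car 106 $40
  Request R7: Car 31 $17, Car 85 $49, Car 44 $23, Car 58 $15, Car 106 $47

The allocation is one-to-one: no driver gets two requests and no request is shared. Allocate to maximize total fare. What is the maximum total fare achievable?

Max total: $280

Treat this as an assignment problem: match each driver to one request.
Optimal: Car 31→Request R3 ($54), Car 85→Request R7 ($49), Car 44→Request R1 ($54), Car 58→Request R4 ($63), Car 106→Request R5 ($60) — total 54+49+54+63+60 = $280.
Row-greedy (each driver in turn takes its best remaining request) gives $275, worse by 5.
Next-best assignment: Car 31→Request R3, Car 85→Request R7, Car 44→Request R5, Car 58→Request R4, Car 106→Request R6 = $275.
Swapping Car 85↔Car 106 (Car 85→Request R5 $34, Car 106→Request R7 $47) loses 28.
Every other assignment is strictly worse.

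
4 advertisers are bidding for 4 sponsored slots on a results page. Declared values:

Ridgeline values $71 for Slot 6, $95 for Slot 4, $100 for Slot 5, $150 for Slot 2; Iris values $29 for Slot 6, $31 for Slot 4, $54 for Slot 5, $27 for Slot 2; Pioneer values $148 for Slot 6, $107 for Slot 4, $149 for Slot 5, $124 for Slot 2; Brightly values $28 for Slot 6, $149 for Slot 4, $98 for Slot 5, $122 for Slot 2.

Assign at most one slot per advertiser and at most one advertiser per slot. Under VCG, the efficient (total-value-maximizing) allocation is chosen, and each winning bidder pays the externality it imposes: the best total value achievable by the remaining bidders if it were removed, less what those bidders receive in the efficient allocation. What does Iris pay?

Iris pays $1.

Efficient allocation: Ridgeline→Slot 2 ($150), Iris→Slot 5 ($54), Pioneer→Slot 6 ($148), Brightly→Slot 4 ($149); total welfare W = $501.
Iris receives Slot 5 at value $54, so the others get W − 54 = $447.
Without Iris: best allocation of the remaining 3 bidders over all 4 slots is Ridgeline→Slot 2 ($150), Pioneer→Slot 5 ($149), Brightly→Slot 4 ($149), total $448.
VCG payment = (others' best without Iris) − (others' welfare with Iris) = 448 − 447 = $1.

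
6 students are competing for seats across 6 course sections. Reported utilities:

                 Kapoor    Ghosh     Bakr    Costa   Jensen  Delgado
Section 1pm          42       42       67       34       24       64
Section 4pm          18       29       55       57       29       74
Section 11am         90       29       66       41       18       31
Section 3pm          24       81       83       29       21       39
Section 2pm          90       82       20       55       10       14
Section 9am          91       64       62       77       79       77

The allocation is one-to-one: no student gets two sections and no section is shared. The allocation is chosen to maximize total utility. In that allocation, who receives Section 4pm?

Optimal: Kapoor→Section 11am (90 points), Ghosh→Section 2pm (82 points), Bakr→Section 3pm (83 points), Costa→Section 4pm (57 points), Jensen→Section 9am (79 points), Delgado→Section 1pm (64 points) — total 90+82+83+57+79+64 = 455 points.
Next-best assignment: Kapoor→Section 11am, Ghosh→Section 3pm, Bakr→Section 1pm, Costa→Section 2pm, Jensen→Section 9am, Delgado→Section 4pm = 446 points.
No other one-to-one assignment exceeds 455 points.
Costa's own top section is Section 9am (77 points), but forcing Costa→Section 9am and reassigning the rest optimally gives only 430 points — worse by 25.

Costa receives Section 4pm.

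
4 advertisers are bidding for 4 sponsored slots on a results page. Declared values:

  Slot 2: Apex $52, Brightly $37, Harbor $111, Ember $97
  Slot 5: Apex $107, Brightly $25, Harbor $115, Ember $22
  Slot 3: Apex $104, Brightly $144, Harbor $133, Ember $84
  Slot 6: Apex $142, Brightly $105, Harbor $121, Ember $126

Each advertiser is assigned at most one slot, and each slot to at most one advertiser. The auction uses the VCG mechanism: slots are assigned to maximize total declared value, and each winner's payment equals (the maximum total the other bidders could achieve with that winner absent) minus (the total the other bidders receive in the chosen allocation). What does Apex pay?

Efficient allocation: Apex→Slot 6 ($142), Brightly→Slot 3 ($144), Harbor→Slot 5 ($115), Ember→Slot 2 ($97); total welfare W = $498.
Apex receives Slot 6 at value $142, so the others get W − 142 = $356.
Without Apex: best allocation of the remaining 3 bidders over all 4 slots is Brightly→Slot 3 ($144), Harbor→Slot 5 ($115), Ember→Slot 6 ($126), total $385.
VCG payment = (others' best without Apex) − (others' welfare with Apex) = 385 − 356 = $29.

Apex pays $29.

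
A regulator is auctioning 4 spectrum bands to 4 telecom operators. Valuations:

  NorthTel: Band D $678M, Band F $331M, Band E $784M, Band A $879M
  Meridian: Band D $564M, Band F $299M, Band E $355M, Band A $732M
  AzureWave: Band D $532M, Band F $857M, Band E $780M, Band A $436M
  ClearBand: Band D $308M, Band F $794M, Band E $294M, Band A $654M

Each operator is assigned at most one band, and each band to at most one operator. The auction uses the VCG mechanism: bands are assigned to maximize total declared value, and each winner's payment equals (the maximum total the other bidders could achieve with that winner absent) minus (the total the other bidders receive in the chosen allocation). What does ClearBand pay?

Efficient allocation: NorthTel→Band A ($879M), Meridian→Band D ($564M), AzureWave→Band E ($780M), ClearBand→Band F ($794M); total welfare W = $3017M.
ClearBand receives Band F at value $794M, so the others get W − 794 = $2223M.
Without ClearBand: best allocation of the remaining 3 bidders over all 4 bands is NorthTel→Band E ($784M), Meridian→Band A ($732M), AzureWave→Band F ($857M), total $2373M.
VCG payment = (others' best without ClearBand) − (others' welfare with ClearBand) = 2373 − 2223 = $150M.

ClearBand pays $150M.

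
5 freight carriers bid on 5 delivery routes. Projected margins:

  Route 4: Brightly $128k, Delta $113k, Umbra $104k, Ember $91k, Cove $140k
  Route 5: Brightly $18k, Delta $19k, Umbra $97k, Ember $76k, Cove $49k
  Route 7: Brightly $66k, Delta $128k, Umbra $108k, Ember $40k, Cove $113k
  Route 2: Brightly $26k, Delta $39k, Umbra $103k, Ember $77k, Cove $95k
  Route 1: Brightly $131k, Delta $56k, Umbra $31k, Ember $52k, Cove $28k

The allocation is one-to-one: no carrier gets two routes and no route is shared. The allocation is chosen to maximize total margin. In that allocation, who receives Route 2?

Umbra receives Route 2.

Optimal: Brightly→Route 1 ($131k), Delta→Route 7 ($128k), Umbra→Route 2 ($103k), Ember→Route 5 ($76k), Cove→Route 4 ($140k) — total 131+128+103+76+140 = $578k.
Row-greedy (each carrier in turn takes its best remaining route) gives $489k, worse by 89.
Next-best assignment: Brightly→Route 1, Delta→Route 7, Umbra→Route 5, Ember→Route 2, Cove→Route 4 = $573k.
Umbra's own top route is Route 7 ($108k), but forcing Umbra→Route 7 and reassigning the rest optimally gives only $523k — worse by 55.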